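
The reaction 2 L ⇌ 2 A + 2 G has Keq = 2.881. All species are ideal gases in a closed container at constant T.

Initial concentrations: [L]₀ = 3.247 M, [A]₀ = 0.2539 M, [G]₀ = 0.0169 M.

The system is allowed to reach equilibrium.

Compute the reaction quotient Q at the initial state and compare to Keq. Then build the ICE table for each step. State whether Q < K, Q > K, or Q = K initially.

Q₀ = 1.7464e-06 vs Keq = 2.881 ⇒ Q<K, forward
Step 1:
                    L           A           G
  Initial       3.247      0.2539      0.0169
  Change       -1.561       1.561       1.561
  Equil         1.686       1.815       1.578
  solve Keq expr → x = 0.7803; check Q = 2.881

Q₀ = 1.7464e-06; Q < K (proceeds forward)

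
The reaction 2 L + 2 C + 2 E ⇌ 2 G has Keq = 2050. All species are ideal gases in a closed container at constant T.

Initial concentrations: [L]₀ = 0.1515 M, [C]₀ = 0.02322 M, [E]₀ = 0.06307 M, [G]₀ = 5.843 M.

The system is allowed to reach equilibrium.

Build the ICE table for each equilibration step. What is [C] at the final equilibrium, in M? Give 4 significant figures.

[C]_eq = 0.4398 M

Q₀ = 6.9355e+08 vs Keq = 2050 ⇒ Q>K, reverse
Step 1:
                  L         C         E         G
  Initial    0.1515   0.02322   0.06307     5.843
  Change     0.4166    0.4166    0.4166   -0.4166
  Equil      0.5681    0.4398    0.4797     5.426
  solve Keq expr → x = -0.2083; check Q = 2050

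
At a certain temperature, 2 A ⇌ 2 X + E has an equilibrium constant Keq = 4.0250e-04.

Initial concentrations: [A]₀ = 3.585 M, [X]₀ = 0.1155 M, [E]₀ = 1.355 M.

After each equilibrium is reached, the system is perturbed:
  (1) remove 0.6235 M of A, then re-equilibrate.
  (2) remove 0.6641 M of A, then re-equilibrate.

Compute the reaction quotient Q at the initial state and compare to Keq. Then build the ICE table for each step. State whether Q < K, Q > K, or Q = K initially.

Q₀ = 0.001406; Q > K (proceeds reverse)

Q₀ = 0.001406 vs Keq = 4.0250e-04 ⇒ Q>K, reverse
Step 1:
                   A          X          E
  init         3.585     0.1155      1.355
  Δ           0.0522    -0.0522    -0.0261
  eq           3.637     0.0633      1.329
  solve Keq expr → x = -0.0261; check Q = 4.0250e-04
Then remove 0.6235 M of A.
Step 2:
                   A          X          E
  init         3.014     0.0633      1.329
  Δ          0.01056   -0.01056  -0.005281
  eq           3.024    0.05274      1.324
  solve Keq expr → x = -0.005281; check Q = 4.0250e-04
Then remove 0.6641 M of A.
Step 3:
                   A          X          E
  init          2.36    0.05274      1.324
  Δ           0.0113    -0.0113  -0.005648
  eq           2.371    0.04144      1.318
  solve Keq expr → x = -0.005648; check Q = 4.0250e-04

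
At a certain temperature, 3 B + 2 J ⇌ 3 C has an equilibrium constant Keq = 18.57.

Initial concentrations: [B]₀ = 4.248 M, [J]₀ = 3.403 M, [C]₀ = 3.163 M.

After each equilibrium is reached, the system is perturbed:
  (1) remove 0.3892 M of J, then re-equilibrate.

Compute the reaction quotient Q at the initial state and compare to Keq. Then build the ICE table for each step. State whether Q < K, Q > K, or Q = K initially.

Q₀ = 0.03565 vs Keq = 18.57 ⇒ Q<K, forward
Step 1:
                    B           J           C
  I             4.248       3.403       3.163
  C             -2.66      -1.773        2.66
  E             1.588        1.63       5.823
  solve Keq expr → x = 0.8867; check Q = 18.57
Then remove 0.3892 M of J.
Step 2:
                    B           J           C
  I             1.588        1.24       5.823
  C            0.1629      0.1086     -0.1629
  E             1.751       1.349        5.66
  solve Keq expr → x = -0.05428; check Q = 18.57

Q₀ = 0.03565; Q < K (proceeds forward)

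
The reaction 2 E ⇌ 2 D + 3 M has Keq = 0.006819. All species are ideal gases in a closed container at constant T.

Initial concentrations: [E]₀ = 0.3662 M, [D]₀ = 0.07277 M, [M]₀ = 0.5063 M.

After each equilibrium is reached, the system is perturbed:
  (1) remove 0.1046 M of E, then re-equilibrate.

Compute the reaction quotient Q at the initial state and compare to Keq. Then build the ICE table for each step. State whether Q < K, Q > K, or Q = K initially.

Q₀ = 0.005125; Q < K (proceeds forward)

Q₀ = 0.005125 vs Keq = 0.006819 ⇒ Q<K, forward
Step 1:
                   E          D          M
  init        0.3662    0.07277     0.5063
  Δ        -0.007044   0.007044    0.01057
  eq          0.3592    0.07981     0.5169
  solve Keq expr → x = 0.003522; check Q = 0.006819
Then remove 0.1046 M of E.
Step 2:
                   E          D          M
  init        0.2546    0.07981     0.5169
  Δ          0.01551   -0.01551   -0.02326
  eq          0.2701    0.06431     0.4936
  solve Keq expr → x = -0.007753; check Q = 0.006819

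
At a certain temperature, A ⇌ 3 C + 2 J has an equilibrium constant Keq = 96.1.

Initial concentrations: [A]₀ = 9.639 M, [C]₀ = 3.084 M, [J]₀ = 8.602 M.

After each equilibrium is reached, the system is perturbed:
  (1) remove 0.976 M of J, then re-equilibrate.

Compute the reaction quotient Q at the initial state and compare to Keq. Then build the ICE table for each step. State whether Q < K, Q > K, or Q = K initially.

Q₀ = 225.2 vs Keq = 96.1 ⇒ Q>K, reverse
Step 1:
                    A           C           J
  init          9.639       3.084       8.602
  Δ            0.2203      -0.661     -0.4407
  eq            9.859       2.423       8.161
  solve Keq expr → x = -0.2203; check Q = 96.1
Then remove 0.976 M of J.
Step 2:
                    A           C           J
  init          9.859       2.423       7.185
  Δ          -0.06013      0.1804      0.1203
  eq            9.799       2.603       7.306
  solve Keq expr → x = 0.06013; check Q = 96.1

Q₀ = 225.2; Q > K (proceeds reverse)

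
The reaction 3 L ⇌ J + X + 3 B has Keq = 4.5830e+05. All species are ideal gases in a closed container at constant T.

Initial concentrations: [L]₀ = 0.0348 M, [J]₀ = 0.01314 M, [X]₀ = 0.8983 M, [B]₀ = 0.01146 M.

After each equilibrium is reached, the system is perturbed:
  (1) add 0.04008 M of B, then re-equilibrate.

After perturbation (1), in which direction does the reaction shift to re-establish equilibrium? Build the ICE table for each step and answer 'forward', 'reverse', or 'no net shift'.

Q₀ = 4.2153e-04 vs Keq = 4.5830e+05 ⇒ Q<K, forward
Step 1:
                   L          J          X          B
  Initial     0.0348    0.01314     0.8983    0.01146
  Change    -0.03463    0.01154    0.01154    0.03463
  Equil   1.6867e-04    0.02468     0.9098    0.04609
  solve Keq expr → x = 0.01154; check Q = 4.5830e+05
Then add 0.04008 M of B.
Step 2:
                   L          J          X          B
  Initial 1.6867e-04    0.02468     0.9098    0.08617
  Change  1.4592e-04 -4.8641e-05 -4.8641e-05 -1.4592e-04
  Equil   3.1459e-04    0.02464     0.9098    0.08603
  solve Keq expr → x = -4.8641e-05; check Q = 4.5830e+05

Direction: reverse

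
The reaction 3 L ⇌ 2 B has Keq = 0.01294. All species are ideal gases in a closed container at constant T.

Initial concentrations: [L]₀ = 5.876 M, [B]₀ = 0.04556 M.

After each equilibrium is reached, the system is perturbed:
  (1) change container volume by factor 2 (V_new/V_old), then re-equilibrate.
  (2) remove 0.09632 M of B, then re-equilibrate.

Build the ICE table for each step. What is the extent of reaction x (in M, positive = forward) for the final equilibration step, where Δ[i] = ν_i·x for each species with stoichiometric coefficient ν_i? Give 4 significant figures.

Q₀ = 1.0231e-05 vs Keq = 0.01294 ⇒ Q<K, forward
Step 1:
                   L          B
  Initial      5.876    0.04556
  Change      -1.496     0.9972
  Equil         4.38      1.043
  solve Keq expr → x = 0.4986; check Q = 0.01294
Then change container volume by factor 2 (V_new/V_old).
Step 2:
                   L          B
  Initial       2.19     0.5214
  Change      0.1653    -0.1102
  Equil        2.355     0.4112
  solve Keq expr → x = -0.0551; check Q = 0.01294
Then remove 0.09632 M of B.
Step 3:
                   L          B
  Initial      2.355     0.3149
  Change     -0.1041    0.06937
  Equil        2.251     0.3843
  solve Keq expr → x = 0.03469; check Q = 0.01294

x = 0.03469 M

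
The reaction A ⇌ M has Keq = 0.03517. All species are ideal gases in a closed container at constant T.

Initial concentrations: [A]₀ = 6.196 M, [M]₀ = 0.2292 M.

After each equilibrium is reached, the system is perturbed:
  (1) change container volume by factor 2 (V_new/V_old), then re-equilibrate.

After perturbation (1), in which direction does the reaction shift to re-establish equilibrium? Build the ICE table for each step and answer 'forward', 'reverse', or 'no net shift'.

Q₀ = 0.03699 vs Keq = 0.03517 ⇒ Q>K, reverse
Step 1:
                  A         M
  Initial     6.196    0.2292
  Change     0.0109   -0.0109
  Equil       6.207    0.2183
  solve Keq expr → x = -0.0109; check Q = 0.03517
Then change container volume by factor 2 (V_new/V_old).
Step 2:
                  A         M
  Initial     3.103    0.1091
  Change          0         0
  Equil       3.103    0.1091
  solve Keq expr → x = 0; check Q = 0.03517

Direction: no net shift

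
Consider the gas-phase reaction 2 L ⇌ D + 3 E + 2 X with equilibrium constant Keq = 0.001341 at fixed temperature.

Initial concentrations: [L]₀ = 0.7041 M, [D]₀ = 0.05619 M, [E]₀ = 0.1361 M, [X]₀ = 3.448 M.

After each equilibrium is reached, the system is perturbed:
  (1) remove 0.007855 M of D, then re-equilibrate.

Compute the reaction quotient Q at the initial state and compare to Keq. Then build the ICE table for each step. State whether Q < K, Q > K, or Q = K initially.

Q₀ = 0.003397 vs Keq = 0.001341 ⇒ Q>K, reverse
Step 1:
                    L           D           E           X
  I            0.7041     0.05619      0.1361       3.448
  C           0.01855   -0.009276    -0.02783    -0.01855
  E            0.7227     0.04691      0.1083       3.429
  solve Keq expr → x = -0.009276; check Q = 0.001341
Then remove 0.007855 M of D.
Step 2:
                    L           D           E           X
  I            0.7227     0.03906      0.1083       3.429
  C          -0.00324     0.00162     0.00486     0.00324
  E            0.7194     0.04068      0.1131       3.433
  solve Keq expr → x = 0.00162; check Q = 0.001341

Q₀ = 0.003397; Q > K (proceeds reverse)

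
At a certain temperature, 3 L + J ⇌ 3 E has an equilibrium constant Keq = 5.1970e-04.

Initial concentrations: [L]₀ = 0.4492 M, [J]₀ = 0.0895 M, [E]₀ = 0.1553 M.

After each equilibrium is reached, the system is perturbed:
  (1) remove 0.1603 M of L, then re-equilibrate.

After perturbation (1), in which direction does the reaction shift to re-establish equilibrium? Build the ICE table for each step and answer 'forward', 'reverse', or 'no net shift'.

Direction: reverse

Q₀ = 0.4617 vs Keq = 5.1970e-04 ⇒ Q>K, reverse
Step 1:
                    L           J           E
  Initial      0.4492      0.0895      0.1553
  Change       0.1315     0.04382     -0.1315
  Equil        0.5807      0.1333     0.02385
  solve Keq expr → x = -0.04382; check Q = 5.1970e-04
Then remove 0.1603 M of L.
Step 2:
                    L           J           E
  Initial      0.4204      0.1333     0.02385
  Change     0.006237    0.002079   -0.006237
  Equil        0.4266      0.1354     0.01761
  solve Keq expr → x = -0.002079; check Q = 5.1970e-04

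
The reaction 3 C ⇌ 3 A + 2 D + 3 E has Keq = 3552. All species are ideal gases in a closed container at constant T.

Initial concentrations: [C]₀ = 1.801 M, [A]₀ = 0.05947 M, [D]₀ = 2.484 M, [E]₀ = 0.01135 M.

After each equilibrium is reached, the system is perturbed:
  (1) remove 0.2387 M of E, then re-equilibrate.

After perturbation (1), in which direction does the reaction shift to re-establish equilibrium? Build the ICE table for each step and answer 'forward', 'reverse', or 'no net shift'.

Direction: forward

Q₀ = 3.2482e-10 vs Keq = 3552 ⇒ Q<K, forward
Step 1:
                  C         A         D         E
  init        1.801   0.05947     2.484   0.01135
  Δ          -1.464     1.464     0.976     1.464
  eq          0.337     1.523      3.46     1.475
  solve Keq expr → x = 0.488; check Q = 3552
Then remove 0.2387 M of E.
Step 2:
                  C         A         D         E
  init        0.337     1.523      3.46     1.237
  Δ         -0.0374    0.0374   0.02494    0.0374
  eq         0.2996     1.561     3.485     1.274
  solve Keq expr → x = 0.01247; check Q = 3552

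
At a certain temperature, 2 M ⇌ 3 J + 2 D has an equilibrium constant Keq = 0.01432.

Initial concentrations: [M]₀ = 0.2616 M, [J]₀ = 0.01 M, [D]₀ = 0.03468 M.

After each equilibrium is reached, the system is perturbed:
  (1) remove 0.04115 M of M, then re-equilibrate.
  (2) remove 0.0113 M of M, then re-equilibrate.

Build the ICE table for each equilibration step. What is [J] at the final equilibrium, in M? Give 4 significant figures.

Q₀ = 1.7574e-08 vs Keq = 0.01432 ⇒ Q<K, forward
Step 1:
                  M         J         D
  Initial    0.2616      0.01   0.03468
  Change    -0.1312    0.1968    0.1312
  Equil      0.1304    0.2068    0.1659
  solve Keq expr → x = 0.06561; check Q = 0.01432
Then remove 0.04115 M of M.
Step 2:
                  M         J         D
  Initial   0.08924    0.2068    0.1659
  Change    0.01346  -0.02019  -0.01346
  Equil      0.1027    0.1866    0.1524
  solve Keq expr → x = -0.00673; check Q = 0.01432
Then remove 0.0113 M of M.
Step 3:
                  M         J         D
  Initial    0.0914    0.1866    0.1524
  Change   0.003937 -0.005905 -0.003937
  Equil     0.09534    0.1807    0.1485
  solve Keq expr → x = -0.001968; check Q = 0.01432

[J]_eq = 0.1807 M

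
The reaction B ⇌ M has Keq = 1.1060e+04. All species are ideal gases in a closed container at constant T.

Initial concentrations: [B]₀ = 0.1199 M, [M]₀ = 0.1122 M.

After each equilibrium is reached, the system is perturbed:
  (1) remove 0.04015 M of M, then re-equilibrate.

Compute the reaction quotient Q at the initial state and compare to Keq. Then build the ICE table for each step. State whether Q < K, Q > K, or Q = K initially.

Q₀ = 0.9358 vs Keq = 1.1060e+04 ⇒ Q<K, forward
Step 1:
                    B           M
  I            0.1199      0.1122
  C           -0.1199      0.1199
  E        2.0984e-05      0.2321
  solve Keq expr → x = 0.1199; check Q = 1.1060e+04
Then remove 0.04015 M of M.
Step 2:
                    B           M
  I        2.0984e-05      0.1919
  C       -3.6299e-06  3.6299e-06
  E        1.7354e-05      0.1919
  solve Keq expr → x = 3.6299e-06; check Q = 1.1060e+04

Q₀ = 0.9358; Q < K (proceeds forward)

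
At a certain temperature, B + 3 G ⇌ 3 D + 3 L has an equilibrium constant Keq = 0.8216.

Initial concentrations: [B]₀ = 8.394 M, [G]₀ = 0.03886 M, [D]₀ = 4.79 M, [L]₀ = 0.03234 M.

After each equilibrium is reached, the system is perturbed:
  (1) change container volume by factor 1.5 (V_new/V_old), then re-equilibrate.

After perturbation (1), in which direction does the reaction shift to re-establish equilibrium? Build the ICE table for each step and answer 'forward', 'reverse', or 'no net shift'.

Q₀ = 7.547 vs Keq = 0.8216 ⇒ Q>K, reverse
Step 1:
                  B         G         D         L
  I           8.394   0.03886      4.79   0.03234
  C        0.004018   0.01205  -0.01205  -0.01205
  E           8.398   0.05091     4.778   0.02029
  solve Keq expr → x = -0.004018; check Q = 0.8216
Then change container volume by factor 1.5 (V_new/V_old).
Step 2:
                  B         G         D         L
  I           5.599   0.03394     3.185   0.01352
  C       -9.1597e-04 -0.002748  0.002748  0.002748
  E           5.598   0.03119     3.188   0.01627
  solve Keq expr → x = 9.1597e-04; check Q = 0.8216

Direction: forward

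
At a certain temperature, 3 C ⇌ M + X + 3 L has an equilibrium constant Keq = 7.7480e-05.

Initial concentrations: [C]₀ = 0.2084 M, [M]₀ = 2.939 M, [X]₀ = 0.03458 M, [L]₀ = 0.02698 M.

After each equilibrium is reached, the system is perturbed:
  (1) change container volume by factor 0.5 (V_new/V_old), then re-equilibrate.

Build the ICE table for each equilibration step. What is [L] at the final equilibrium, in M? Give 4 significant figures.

Q₀ = 2.2052e-04 vs Keq = 7.7480e-05 ⇒ Q>K, reverse
Step 1:
                  C         M         X         L
  Initial    0.2084     2.939   0.03458   0.02698
  Change   0.006857 -0.002286 -0.002286 -0.006857
  Equil      0.2153     2.937   0.03229   0.02012
  solve Keq expr → x = -0.002286; check Q = 7.7480e-05
Then change container volume by factor 0.5 (V_new/V_old).
Step 2:
                  C         M         X         L
  Initial    0.4305     5.873   0.06459   0.04025
  Change    0.01346 -0.004486 -0.004486  -0.01346
  Equil       0.444     5.869    0.0601   0.02679
  solve Keq expr → x = -0.004486; check Q = 7.7480e-05

[L]_eq = 0.02679 M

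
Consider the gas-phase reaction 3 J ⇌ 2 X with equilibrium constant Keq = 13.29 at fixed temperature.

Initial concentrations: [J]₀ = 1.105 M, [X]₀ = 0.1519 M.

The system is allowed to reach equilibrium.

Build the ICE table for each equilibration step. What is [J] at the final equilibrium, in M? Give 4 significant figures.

Q₀ = 0.0171 vs Keq = 13.29 ⇒ Q<K, forward
Step 1:
                   J          X
  I            1.105     0.1519
  C          -0.7809     0.5206
  E           0.3241     0.6725
  solve Keq expr → x = 0.2603; check Q = 13.29

[J]_eq = 0.3241 M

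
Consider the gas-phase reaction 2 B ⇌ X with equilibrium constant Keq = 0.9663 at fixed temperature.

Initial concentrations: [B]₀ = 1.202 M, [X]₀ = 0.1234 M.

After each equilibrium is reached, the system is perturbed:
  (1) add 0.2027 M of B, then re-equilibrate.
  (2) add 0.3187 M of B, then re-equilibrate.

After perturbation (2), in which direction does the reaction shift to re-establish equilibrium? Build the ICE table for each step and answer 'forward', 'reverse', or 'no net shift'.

Q₀ = 0.08541 vs Keq = 0.9663 ⇒ Q<K, forward
Step 1:
                  B         X
  I           1.202    0.1234
  C         -0.5571    0.2785
  E          0.6449    0.4019
  solve Keq expr → x = 0.2785; check Q = 0.9663
Then add 0.2027 M of B.
Step 2:
                  B         X
  I          0.8476    0.4019
  C         -0.1464   0.07321
  E          0.7012    0.4751
  solve Keq expr → x = 0.07321; check Q = 0.9663
Then add 0.3187 M of B.
Step 3:
                  B         X
  I            1.02    0.4751
  C         -0.2363    0.1182
  E          0.7836    0.5933
  solve Keq expr → x = 0.1182; check Q = 0.9663

Direction: forward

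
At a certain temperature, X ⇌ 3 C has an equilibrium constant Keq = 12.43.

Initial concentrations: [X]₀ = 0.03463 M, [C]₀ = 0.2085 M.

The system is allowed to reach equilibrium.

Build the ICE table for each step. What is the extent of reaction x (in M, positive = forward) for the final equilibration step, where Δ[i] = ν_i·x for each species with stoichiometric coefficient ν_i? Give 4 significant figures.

x = 0.03234 M

Q₀ = 0.2617 vs Keq = 12.43 ⇒ Q<K, forward
Step 1:
                    X           C
  init        0.03463      0.2085
  Δ          -0.03234     0.09701
  eq         0.002294      0.3055
  solve Keq expr → x = 0.03234; check Q = 12.43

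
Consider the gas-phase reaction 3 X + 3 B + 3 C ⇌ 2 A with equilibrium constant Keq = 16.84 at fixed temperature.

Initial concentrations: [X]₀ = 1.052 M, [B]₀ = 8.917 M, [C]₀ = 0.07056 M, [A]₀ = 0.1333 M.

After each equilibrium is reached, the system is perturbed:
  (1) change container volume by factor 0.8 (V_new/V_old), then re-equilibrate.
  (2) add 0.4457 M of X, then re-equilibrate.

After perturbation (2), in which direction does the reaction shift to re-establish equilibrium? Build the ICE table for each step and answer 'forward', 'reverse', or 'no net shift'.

Q₀ = 0.06127 vs Keq = 16.84 ⇒ Q<K, forward
Step 1:
                  X         B         C         A
  init        1.052     8.917   0.07056    0.1333
  Δ        -0.05691  -0.05691  -0.05691   0.03794
  eq         0.9951      8.86   0.01365    0.1712
  solve Keq expr → x = 0.01897; check Q = 16.84
Then change container volume by factor 0.8 (V_new/V_old).
Step 2:
                  X         B         C         A
  init        1.244     11.08   0.01706    0.2141
  Δ        -0.00672  -0.00672  -0.00672   0.00448
  eq          1.237     11.07   0.01034    0.2185
  solve Keq expr → x = 0.00224; check Q = 16.84
Then add 0.4457 M of X.
Step 3:
                  X         B         C         A
  init        1.683     11.07   0.01034    0.2185
  Δ       -0.002682 -0.002682 -0.002682  0.001788
  eq           1.68     11.07  0.007655    0.2203
  solve Keq expr → x = 8.9411e-04; check Q = 16.84

Direction: forward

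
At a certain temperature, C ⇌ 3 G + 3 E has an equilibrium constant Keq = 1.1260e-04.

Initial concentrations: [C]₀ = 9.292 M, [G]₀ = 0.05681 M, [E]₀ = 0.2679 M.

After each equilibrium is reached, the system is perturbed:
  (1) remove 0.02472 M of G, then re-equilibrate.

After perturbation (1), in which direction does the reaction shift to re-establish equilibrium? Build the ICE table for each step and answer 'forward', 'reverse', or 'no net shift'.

Q₀ = 3.7939e-07 vs Keq = 1.1260e-04 ⇒ Q<K, forward
Step 1:
                    C           G           E
  Initial       9.292     0.05681      0.2679
  Change     -0.05766       0.173       0.173
  Equil         9.234      0.2298      0.4409
  solve Keq expr → x = 0.05766; check Q = 1.1260e-04
Then remove 0.02472 M of G.
Step 2:
                    C           G           E
  Initial       9.234      0.2051      0.4409
  Change    -0.005475     0.01642     0.01642
  Equil         9.229      0.2215      0.4573
  solve Keq expr → x = 0.005475; check Q = 1.1260e-04

Direction: forward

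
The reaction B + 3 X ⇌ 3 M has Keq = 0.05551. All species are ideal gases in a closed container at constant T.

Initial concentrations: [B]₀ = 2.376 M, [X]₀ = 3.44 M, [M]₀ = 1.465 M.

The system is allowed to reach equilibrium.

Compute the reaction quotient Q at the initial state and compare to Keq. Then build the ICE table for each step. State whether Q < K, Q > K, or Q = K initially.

Q₀ = 0.03251; Q < K (proceeds forward)

Q₀ = 0.03251 vs Keq = 0.05551 ⇒ Q<K, forward
Step 1:
                   B          X          M
  init         2.376       3.44      1.465
  Δ         -0.06007    -0.1802     0.1802
  eq           2.316       3.26      1.645
  solve Keq expr → x = 0.06007; check Q = 0.05551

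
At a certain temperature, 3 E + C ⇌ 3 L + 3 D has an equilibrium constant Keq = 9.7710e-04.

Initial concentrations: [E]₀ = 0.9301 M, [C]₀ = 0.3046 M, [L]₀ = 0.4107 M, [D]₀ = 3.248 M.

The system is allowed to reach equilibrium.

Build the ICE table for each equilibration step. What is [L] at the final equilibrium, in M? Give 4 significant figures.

Q₀ = 9.685 vs Keq = 9.7710e-04 ⇒ Q>K, reverse
Step 1:
                   E          C          L          D
  Initial     0.9301     0.3046     0.4107      3.248
  Change      0.3766     0.1255    -0.3766    -0.3766
  Equil        1.307     0.4301    0.03409      2.871
  solve Keq expr → x = -0.1255; check Q = 9.7710e-04

[L]_eq = 0.03409 M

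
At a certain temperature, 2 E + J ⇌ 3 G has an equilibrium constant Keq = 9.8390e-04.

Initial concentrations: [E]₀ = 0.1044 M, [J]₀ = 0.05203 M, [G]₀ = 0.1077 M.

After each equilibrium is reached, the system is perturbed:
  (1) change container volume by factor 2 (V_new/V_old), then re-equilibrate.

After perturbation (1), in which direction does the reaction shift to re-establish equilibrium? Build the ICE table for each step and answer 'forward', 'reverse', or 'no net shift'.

Q₀ = 2.203 vs Keq = 9.8390e-04 ⇒ Q>K, reverse
Step 1:
                  E         J         G
  Initial    0.1044   0.05203    0.1077
  Change      0.063    0.0315  -0.09449
  Equil      0.1674   0.08353   0.01321
  solve Keq expr → x = -0.0315; check Q = 9.8390e-04
Then change container volume by factor 2 (V_new/V_old).
Step 2:
                  E         J         G
  Initial    0.0837   0.04176  0.006603
  Change          0         0         0
  Equil      0.0837   0.04176  0.006603
  solve Keq expr → x = 0; check Q = 9.8390e-04

Direction: no net shift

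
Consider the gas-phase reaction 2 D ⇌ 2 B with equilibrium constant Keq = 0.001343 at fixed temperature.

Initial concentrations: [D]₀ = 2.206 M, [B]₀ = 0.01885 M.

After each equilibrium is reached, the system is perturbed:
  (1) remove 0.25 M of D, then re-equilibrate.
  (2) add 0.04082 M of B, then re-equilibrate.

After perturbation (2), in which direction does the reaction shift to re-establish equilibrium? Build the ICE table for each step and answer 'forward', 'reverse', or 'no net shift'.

Direction: reverse

Q₀ = 7.3015e-05 vs Keq = 0.001343 ⇒ Q<K, forward
Step 1:
                  D         B
  I           2.206   0.01885
  C         -0.0598    0.0598
  E           2.146   0.07865
  solve Keq expr → x = 0.0299; check Q = 0.001343
Then remove 0.25 M of D.
Step 2:
                  D         B
  I           1.896   0.07865
  C        0.008838 -0.008838
  E           1.905   0.06981
  solve Keq expr → x = -0.004419; check Q = 0.001343
Then add 0.04082 M of B.
Step 3:
                  D         B
  I           1.905    0.1106
  C         0.03938  -0.03938
  E           1.944   0.07126
  solve Keq expr → x = -0.01969; check Q = 0.001343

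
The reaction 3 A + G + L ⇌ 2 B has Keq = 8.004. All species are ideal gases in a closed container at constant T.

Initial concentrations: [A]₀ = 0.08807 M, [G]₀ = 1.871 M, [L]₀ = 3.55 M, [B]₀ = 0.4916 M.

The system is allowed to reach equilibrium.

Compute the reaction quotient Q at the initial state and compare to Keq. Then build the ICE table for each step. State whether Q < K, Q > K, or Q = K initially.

Q₀ = 53.26 vs Keq = 8.004 ⇒ Q>K, reverse
Step 1:
                    A           G           L           B
  Initial     0.08807       1.871        3.55      0.4916
  Change      0.06653     0.02218     0.02218    -0.04436
  Equil        0.1546       1.893       3.572      0.4472
  solve Keq expr → x = -0.02218; check Q = 8.004

Q₀ = 53.26; Q > K (proceeds reverse)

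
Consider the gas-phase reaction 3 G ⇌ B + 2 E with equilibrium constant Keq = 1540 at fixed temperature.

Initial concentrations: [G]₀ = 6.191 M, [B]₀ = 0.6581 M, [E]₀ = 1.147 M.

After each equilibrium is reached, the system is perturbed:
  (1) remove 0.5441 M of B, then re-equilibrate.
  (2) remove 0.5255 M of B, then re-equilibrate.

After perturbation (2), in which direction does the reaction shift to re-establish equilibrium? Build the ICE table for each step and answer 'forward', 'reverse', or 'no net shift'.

Direction: forward

Q₀ = 0.003649 vs Keq = 1540 ⇒ Q<K, forward
Step 1:
                  G         B         E
  Initial     6.191    0.6581     1.147
  Change     -5.841     1.947     3.894
  Equil      0.3503     2.605     5.041
  solve Keq expr → x = 1.947; check Q = 1540
Then remove 0.5441 M of B.
Step 2:
                  G         B         E
  Initial    0.3503     2.061     5.041
  Change   -0.02516  0.008386   0.01677
  Equil      0.3251     2.069     5.058
  solve Keq expr → x = 0.008386; check Q = 1540
Then remove 0.5255 M of B.
Step 3:
                  G         B         E
  Initial    0.3251     1.544     5.058
  Change   -0.02889  0.009629   0.01926
  Equil      0.2962     1.553     5.077
  solve Keq expr → x = 0.009629; check Q = 1540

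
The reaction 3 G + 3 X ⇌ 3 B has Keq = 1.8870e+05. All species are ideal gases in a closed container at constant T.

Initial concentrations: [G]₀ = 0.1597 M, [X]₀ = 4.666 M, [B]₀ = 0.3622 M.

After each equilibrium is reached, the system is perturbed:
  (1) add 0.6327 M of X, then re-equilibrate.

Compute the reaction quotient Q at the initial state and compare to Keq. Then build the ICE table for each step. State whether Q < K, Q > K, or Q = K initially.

Q₀ = 0.1148; Q < K (proceeds forward)

Q₀ = 0.1148 vs Keq = 1.8870e+05 ⇒ Q<K, forward
Step 1:
                    G           X           B
  I            0.1597       4.666      0.3622
  C           -0.1577     -0.1577      0.1577
  E          0.002011       4.508      0.5199
  solve Keq expr → x = 0.05256; check Q = 1.8870e+05
Then add 0.6327 M of X.
Step 2:
                    G           X           B
  I          0.002011       5.141      0.5199
  C       -2.4651e-04 -2.4651e-04  2.4651e-04
  E          0.001764       5.141      0.5201
  solve Keq expr → x = 8.2170e-05; check Q = 1.8870e+05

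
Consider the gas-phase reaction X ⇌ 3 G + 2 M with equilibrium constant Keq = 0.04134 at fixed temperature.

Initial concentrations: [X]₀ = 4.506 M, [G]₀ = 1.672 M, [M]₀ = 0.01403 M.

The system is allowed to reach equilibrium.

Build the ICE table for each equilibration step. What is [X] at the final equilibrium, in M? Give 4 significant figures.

[X]_eq = 4.431 M

Q₀ = 2.0419e-04 vs Keq = 0.04134 ⇒ Q<K, forward
Step 1:
                  X         G         M
  init        4.506     1.672   0.01403
  Δ        -0.07491    0.2247    0.1498
  eq          4.431     1.897    0.1638
  solve Keq expr → x = 0.07491; check Q = 0.04134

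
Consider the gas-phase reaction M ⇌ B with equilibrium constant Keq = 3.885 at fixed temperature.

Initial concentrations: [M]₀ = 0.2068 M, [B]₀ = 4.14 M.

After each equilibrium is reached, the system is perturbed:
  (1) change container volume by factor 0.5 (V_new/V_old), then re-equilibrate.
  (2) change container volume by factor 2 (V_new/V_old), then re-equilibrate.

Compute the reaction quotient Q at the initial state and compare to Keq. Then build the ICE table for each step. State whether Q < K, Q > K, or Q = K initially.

Q₀ = 20.02; Q > K (proceeds reverse)

Q₀ = 20.02 vs Keq = 3.885 ⇒ Q>K, reverse
Step 1:
                   M          B
  I           0.2068       4.14
  C            0.683     -0.683
  E           0.8898      3.457
  solve Keq expr → x = -0.683; check Q = 3.885
Then change container volume by factor 0.5 (V_new/V_old).
Step 2:
                   M          B
  I             1.78      6.914
  C                0          0
  E             1.78      6.914
  solve Keq expr → x = 0; check Q = 3.885
Then change container volume by factor 2 (V_new/V_old).
Step 3:
                   M          B
  I           0.8898      3.457
  C                0          0
  E           0.8898      3.457
  solve Keq expr → x = 0; check Q = 3.885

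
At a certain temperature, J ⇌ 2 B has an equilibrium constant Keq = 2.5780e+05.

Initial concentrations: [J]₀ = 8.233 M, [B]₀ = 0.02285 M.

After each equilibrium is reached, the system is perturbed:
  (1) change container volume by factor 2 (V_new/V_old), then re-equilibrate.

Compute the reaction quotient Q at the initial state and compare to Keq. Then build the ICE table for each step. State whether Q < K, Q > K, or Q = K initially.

Q₀ = 6.3418e-05; Q < K (proceeds forward)

Q₀ = 6.3418e-05 vs Keq = 2.5780e+05 ⇒ Q<K, forward
Step 1:
                   J          B
  I            8.233    0.02285
  C           -8.232      16.46
  E         0.001054      16.49
  solve Keq expr → x = 8.232; check Q = 2.5780e+05
Then change container volume by factor 2 (V_new/V_old).
Step 2:
                   J          B
  I       5.2718e-04      8.243
  C       -2.6355e-04 5.2711e-04
  E       2.6362e-04      8.244
  solve Keq expr → x = 2.6355e-04; check Q = 2.5780e+05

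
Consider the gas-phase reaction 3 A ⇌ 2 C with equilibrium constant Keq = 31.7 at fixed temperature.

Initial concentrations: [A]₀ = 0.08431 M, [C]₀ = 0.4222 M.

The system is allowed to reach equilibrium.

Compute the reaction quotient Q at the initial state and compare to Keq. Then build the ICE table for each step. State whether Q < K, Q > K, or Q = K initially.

Q₀ = 297.4 vs Keq = 31.7 ⇒ Q>K, reverse
Step 1:
                    A           C
  I           0.08431      0.4222
  C            0.0785    -0.05233
  E            0.1628      0.3699
  solve Keq expr → x = -0.02617; check Q = 31.7

Q₀ = 297.4; Q > K (proceeds reverse)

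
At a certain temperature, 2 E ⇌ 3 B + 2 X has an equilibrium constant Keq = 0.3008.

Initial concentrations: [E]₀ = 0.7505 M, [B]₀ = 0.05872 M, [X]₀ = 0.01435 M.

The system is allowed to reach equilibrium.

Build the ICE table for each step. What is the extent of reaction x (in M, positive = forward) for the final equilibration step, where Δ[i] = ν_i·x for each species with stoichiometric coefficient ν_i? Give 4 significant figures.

Q₀ = 7.4022e-08 vs Keq = 0.3008 ⇒ Q<K, forward
Step 1:
                  E         B         X
  init       0.7505   0.05872   0.01435
  Δ         -0.3838    0.5756    0.3838
  eq         0.3667    0.6344    0.3981
  solve Keq expr → x = 0.1919; check Q = 0.3008

x = 0.1919 M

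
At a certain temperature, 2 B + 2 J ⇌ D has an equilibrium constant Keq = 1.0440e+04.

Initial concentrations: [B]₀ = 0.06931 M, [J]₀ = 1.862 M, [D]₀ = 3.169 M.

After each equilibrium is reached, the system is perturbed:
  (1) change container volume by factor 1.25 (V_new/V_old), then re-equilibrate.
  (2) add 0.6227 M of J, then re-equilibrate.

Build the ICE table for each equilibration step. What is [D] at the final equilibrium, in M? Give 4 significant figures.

[D]_eq = 2.559 M

Q₀ = 190.3 vs Keq = 1.0440e+04 ⇒ Q<K, forward
Step 1:
                    B           J           D
  init        0.06931       1.862       3.169
  Δ           -0.0596     -0.0596      0.0298
  eq         0.009712       1.802       3.199
  solve Keq expr → x = 0.0298; check Q = 1.0440e+04
Then change container volume by factor 1.25 (V_new/V_old).
Step 2:
                    B           J           D
  init       0.007769       1.442       2.559
  Δ          0.003062    0.003062   -0.001531
  eq          0.01083       1.445       2.558
  solve Keq expr → x = -0.001531; check Q = 1.0440e+04
Then add 0.6227 M of J.
Step 3:
                    B           J           D
  init        0.01083       2.068       2.558
  Δ         -0.003248   -0.003248    0.001624
  eq         0.007584       2.064       2.559
  solve Keq expr → x = 0.001624; check Q = 1.0440e+04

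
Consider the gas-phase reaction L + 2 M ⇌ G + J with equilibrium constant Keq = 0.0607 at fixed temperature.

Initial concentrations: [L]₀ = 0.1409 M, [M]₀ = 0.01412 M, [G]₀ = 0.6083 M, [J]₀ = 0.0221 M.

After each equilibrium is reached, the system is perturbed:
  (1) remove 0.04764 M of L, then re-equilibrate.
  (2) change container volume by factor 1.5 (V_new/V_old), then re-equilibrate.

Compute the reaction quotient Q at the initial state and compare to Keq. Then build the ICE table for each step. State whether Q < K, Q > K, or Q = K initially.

Q₀ = 478.6 vs Keq = 0.0607 ⇒ Q>K, reverse
Step 1:
                    L           M           G           J
  init         0.1409     0.01412      0.6083      0.0221
  Δ           0.02204     0.04409    -0.02204    -0.02204
  eq           0.1629     0.05821      0.5863  5.7157e-05
  solve Keq expr → x = -0.02204; check Q = 0.0607
Then remove 0.04764 M of L.
Step 2:
                    L           M           G           J
  init         0.1153     0.05821      0.5863  5.7157e-05
  Δ        1.6658e-05  3.3315e-05 -1.6658e-05 -1.6658e-05
  eq           0.1153     0.05824      0.5862  4.0499e-05
  solve Keq expr → x = -1.6658e-05; check Q = 0.0607
Then change container volume by factor 1.5 (V_new/V_old).
Step 3:
                    L           M           G           J
  init        0.07688     0.03883      0.3908  2.6999e-05
  Δ        8.9806e-06  1.7961e-05 -8.9806e-06 -8.9806e-06
  eq          0.07689     0.03884      0.3908  1.8019e-05
  solve Keq expr → x = -8.9806e-06; check Q = 0.0607

Q₀ = 478.6; Q > K (proceeds reverse)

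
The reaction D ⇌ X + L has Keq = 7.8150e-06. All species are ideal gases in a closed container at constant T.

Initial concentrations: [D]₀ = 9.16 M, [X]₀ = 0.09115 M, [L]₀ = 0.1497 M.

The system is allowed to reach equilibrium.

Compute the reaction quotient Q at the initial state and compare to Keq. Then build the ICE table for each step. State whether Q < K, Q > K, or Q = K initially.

Q₀ = 0.00149 vs Keq = 7.8150e-06 ⇒ Q>K, reverse
Step 1:
                   D          X          L
  init          9.16    0.09115     0.1497
  Δ          0.08994   -0.08994   -0.08994
  eq            9.25    0.00121    0.05976
  solve Keq expr → x = -0.08994; check Q = 7.8150e-06

Q₀ = 0.00149; Q > K (proceeds reverse)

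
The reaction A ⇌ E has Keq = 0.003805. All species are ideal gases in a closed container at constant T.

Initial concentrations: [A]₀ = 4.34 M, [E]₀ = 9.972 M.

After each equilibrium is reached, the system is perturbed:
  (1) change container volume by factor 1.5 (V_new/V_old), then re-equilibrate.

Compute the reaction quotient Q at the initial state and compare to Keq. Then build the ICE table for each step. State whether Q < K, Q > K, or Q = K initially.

Q₀ = 2.298; Q > K (proceeds reverse)

Q₀ = 2.298 vs Keq = 0.003805 ⇒ Q>K, reverse
Step 1:
                   A          E
  Initial       4.34      9.972
  Change       9.918     -9.918
  Equil        14.26    0.05425
  solve Keq expr → x = -9.918; check Q = 0.003805
Then change container volume by factor 1.5 (V_new/V_old).
Step 2:
                   A          E
  Initial      9.505    0.03617
  Change           0          0
  Equil        9.505    0.03617
  solve Keq expr → x = 0; check Q = 0.003805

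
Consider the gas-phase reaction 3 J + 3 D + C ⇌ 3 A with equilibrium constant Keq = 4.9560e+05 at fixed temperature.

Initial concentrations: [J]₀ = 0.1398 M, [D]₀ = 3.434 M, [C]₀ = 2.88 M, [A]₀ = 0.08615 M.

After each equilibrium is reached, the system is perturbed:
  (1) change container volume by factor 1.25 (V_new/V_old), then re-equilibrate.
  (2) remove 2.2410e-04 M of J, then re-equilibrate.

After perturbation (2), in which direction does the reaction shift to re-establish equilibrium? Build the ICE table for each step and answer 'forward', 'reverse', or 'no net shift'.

Q₀ = 0.002007 vs Keq = 4.9560e+05 ⇒ Q<K, forward
Step 1:
                   J          D          C          A
  Initial     0.1398      3.434       2.88    0.08615
  Change     -0.1392    -0.1392    -0.0464     0.1392
  Equil   6.1073e-04      3.295      2.834     0.2253
  solve Keq expr → x = 0.0464; check Q = 4.9560e+05
Then change container volume by factor 1.25 (V_new/V_old).
Step 2:
                   J          D          C          A
  Initial 4.8858e-04      2.636      2.267     0.1803
  Change  1.6864e-04 1.6864e-04 5.6214e-05 -1.6864e-04
  Equil   6.5723e-04      2.636      2.267     0.1801
  solve Keq expr → x = -5.6214e-05; check Q = 4.9560e+05
Then remove 2.2410e-04 M of J.
Step 3:
                   J          D          C          A
  Initial 4.3313e-04      2.636      2.267     0.1801
  Change  2.2322e-04 2.2322e-04 7.4408e-05 -2.2322e-04
  Equil   6.5635e-04      2.636      2.267     0.1799
  solve Keq expr → x = -7.4408e-05; check Q = 4.9560e+05

Direction: reverse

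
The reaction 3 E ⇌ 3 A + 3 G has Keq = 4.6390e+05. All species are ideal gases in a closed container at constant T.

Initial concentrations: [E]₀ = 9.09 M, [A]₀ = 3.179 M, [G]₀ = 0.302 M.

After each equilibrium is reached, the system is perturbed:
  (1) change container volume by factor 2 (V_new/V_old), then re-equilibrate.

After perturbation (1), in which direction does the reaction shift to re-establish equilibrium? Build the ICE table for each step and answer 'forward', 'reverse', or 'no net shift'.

Direction: forward

Q₀ = 0.001178 vs Keq = 4.6390e+05 ⇒ Q<K, forward
Step 1:
                    E           A           G
  Initial        9.09       3.179       0.302
  Change       -7.913       7.913       7.913
  Equil         1.177       11.09       8.215
  solve Keq expr → x = 2.638; check Q = 4.6390e+05
Then change container volume by factor 2 (V_new/V_old).
Step 2:
                    E           A           G
  Initial      0.5885       5.546       4.107
  Change      -0.2609      0.2609      0.2609
  Equil        0.3277       5.807       4.368
  solve Keq expr → x = 0.08695; check Q = 4.6390e+05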